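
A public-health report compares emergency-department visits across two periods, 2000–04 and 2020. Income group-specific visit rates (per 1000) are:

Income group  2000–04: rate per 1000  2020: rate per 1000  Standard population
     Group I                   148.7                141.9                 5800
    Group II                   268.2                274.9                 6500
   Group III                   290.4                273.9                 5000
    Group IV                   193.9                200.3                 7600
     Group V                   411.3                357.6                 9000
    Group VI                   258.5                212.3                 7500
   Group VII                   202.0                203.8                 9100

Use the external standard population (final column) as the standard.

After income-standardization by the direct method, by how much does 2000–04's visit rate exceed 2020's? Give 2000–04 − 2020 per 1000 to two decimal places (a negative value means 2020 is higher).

16.70

Standard total = 50500; weights = 0.1149, 0.1287, 0.0990, 0.1505, 0.1782, 0.1485, 0.1802.
2000–04: 0.1149×148.7 + 0.1287×268.2 + 0.0990×290.4 + 0.1505×193.9 + 0.1782×411.3 + 0.1485×258.5 + 0.1802×202.0 = 257.6248 per 1000.
2020: 0.1149×141.9 + 0.1287×274.9 + 0.0990×273.9 + 0.1505×200.3 + 0.1782×357.6 + 0.1485×212.3 + 0.1802×203.8 = 240.9283 per 1000.
Difference = 257.6248 − 240.9283 = 16.6964.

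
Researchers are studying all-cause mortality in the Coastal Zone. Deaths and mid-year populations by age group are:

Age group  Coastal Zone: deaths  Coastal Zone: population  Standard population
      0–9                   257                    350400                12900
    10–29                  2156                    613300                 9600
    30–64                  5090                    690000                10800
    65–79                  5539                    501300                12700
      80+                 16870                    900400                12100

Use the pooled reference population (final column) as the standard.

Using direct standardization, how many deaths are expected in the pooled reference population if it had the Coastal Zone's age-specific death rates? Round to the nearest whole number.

Age-specific rates per 1000 for the Coastal Zone: 0.733, 3.515, 7.377, 11.049, 18.736.
Expected deaths = Σ (standard pop × age-specific rate ÷ 1000)
= 12900×0.733/1000 + 9600×3.515/1000 + 10800×7.377/1000 + 12700×11.049/1000 + 12100×18.736/1000
= 9.46 + 33.75 + 79.67 + 140.33 + 226.71 = 489.91.

490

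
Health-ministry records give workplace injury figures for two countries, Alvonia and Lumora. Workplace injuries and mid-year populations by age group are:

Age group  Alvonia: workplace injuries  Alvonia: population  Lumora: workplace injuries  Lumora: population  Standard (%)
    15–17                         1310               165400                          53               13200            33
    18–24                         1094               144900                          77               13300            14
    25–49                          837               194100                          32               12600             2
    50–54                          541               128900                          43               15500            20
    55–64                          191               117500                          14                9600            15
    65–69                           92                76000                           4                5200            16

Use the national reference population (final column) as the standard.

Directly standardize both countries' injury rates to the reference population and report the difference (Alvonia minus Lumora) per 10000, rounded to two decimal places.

19.51

Age-specific rates per 10000 for Alvonia: 79.20, 75.50, 43.12, 41.97, 16.26, 12.11.
For Lumora: 40.15, 57.89, 25.40, 27.74, 14.58, 7.69.
Standard weights: 0.33, 0.14, 0.02, 0.20, 0.15, 0.16.
Alvonia: 0.3300×79.20 + 0.1400×75.50 + 0.0200×43.12 + 0.2000×41.97 + 0.1500×16.26 + 0.1600×12.11 = 50.3384 per 10000.
Lumora: 0.3300×40.15 + 0.1400×57.89 + 0.0200×25.40 + 0.2000×27.74 + 0.1500×14.58 + 0.1600×7.69 = 30.8299 per 10000.
Difference = 50.3384 − 30.8299 = 19.5085.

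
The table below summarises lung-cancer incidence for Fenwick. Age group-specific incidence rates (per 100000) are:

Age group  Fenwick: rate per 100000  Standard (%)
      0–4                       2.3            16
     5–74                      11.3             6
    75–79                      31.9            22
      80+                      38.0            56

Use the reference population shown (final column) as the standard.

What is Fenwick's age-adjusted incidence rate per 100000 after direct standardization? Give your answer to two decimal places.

Standard weights: 0.16, 0.06, 0.22, 0.56.
Standardized rate: 0.1600×2.3 + 0.0600×11.3 + 0.2200×31.9 + 0.5600×38.0 = 29.3440 per 100000.

29.34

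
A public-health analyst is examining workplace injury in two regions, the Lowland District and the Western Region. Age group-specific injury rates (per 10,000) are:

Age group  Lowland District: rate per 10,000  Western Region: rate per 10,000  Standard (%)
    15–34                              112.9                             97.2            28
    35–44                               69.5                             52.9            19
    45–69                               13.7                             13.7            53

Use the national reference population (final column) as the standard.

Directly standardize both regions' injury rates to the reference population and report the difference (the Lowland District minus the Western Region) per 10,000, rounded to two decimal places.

7.55

Standard weights: 0.28, 0.19, 0.53.
The Lowland District: 0.2800×112.9 + 0.1900×69.5 + 0.5300×13.7 = 52.0780 per 10,000.
The Western Region: 0.2800×97.2 + 0.1900×52.9 + 0.5300×13.7 = 44.5280 per 10,000.
Difference = 52.0780 − 44.5280 = 7.5500.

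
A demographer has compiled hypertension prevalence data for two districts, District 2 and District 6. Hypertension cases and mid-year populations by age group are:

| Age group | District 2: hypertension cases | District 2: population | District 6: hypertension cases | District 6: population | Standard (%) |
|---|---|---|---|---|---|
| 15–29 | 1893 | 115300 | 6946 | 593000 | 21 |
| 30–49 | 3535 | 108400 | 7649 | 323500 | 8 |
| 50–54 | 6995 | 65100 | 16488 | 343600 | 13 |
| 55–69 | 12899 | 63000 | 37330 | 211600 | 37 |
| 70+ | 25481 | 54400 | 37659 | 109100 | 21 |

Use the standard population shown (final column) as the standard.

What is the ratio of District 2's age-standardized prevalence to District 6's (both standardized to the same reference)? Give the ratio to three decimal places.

1.309

Age-specific rates per 1000 for District 2: 16.418, 32.611, 107.450, 204.746, 468.401.
For District 6: 11.713, 23.645, 47.986, 176.418, 345.179.
Standard weights: 0.21, 0.08, 0.13, 0.37, 0.21.
District 2: 0.2100×16.418 + 0.0800×32.611 + 0.1300×107.450 + 0.3700×204.746 + 0.2100×468.401 = 194.1453 per 1000.
District 6: 0.2100×11.713 + 0.0800×23.645 + 0.1300×47.986 + 0.3700×176.418 + 0.2100×345.179 = 148.3517 per 1000.
Ratio = 194.1453 ÷ 148.3517 = 1.30868.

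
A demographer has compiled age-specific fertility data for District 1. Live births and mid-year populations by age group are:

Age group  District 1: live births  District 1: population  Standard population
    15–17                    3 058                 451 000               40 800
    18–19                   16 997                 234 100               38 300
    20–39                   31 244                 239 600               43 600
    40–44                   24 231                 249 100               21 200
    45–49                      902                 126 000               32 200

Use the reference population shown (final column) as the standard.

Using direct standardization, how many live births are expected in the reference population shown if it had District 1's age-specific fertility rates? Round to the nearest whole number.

11036

Age-specific rates per 1 000 for District 1: 6.780, 72.606, 130.401, 97.274, 7.159.
Expected live births = Σ (standard pop × age-specific rate ÷ 1 000)
= 40 800×6.780/1 000 + 38 300×72.606/1 000 + 43 600×130.401/1 000 + 21 200×97.274/1 000 + 32 200×7.159/1 000
= 276.64 + 2780.80 + 5685.47 + 2062.21 + 230.51 = 11035.64.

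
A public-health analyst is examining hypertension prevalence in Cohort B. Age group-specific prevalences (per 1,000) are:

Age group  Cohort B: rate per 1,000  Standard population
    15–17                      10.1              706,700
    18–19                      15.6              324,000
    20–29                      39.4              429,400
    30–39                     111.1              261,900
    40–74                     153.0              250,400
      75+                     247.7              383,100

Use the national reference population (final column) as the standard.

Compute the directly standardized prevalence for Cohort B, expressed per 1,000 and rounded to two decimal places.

Standard total = 2,355,500; weights = 0.3000, 0.1376, 0.1823, 0.1112, 0.1063, 0.1626.
Standardized rate: 0.3000×10.1 + 0.1376×15.6 + 0.1823×39.4 + 0.1112×111.1 + 0.1063×153.0 + 0.1626×247.7 = 81.2620 per 1,000.

81.26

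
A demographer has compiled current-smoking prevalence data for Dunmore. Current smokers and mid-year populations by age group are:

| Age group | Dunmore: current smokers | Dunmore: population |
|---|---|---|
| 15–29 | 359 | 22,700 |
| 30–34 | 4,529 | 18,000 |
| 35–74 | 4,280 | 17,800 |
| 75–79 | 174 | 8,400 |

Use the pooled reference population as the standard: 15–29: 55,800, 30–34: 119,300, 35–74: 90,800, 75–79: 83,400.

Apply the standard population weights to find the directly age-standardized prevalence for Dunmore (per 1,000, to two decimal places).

155.91

Age-specific rates per 1,000 for Dunmore: 15.815, 251.611, 240.449, 20.714.
Standard total = 349,300; weights = 0.1597, 0.3415, 0.2599, 0.2388.
Standardized rate: 0.1597×15.815 + 0.3415×251.611 + 0.2599×240.449 + 0.2388×20.714 = 155.9120 per 1,000.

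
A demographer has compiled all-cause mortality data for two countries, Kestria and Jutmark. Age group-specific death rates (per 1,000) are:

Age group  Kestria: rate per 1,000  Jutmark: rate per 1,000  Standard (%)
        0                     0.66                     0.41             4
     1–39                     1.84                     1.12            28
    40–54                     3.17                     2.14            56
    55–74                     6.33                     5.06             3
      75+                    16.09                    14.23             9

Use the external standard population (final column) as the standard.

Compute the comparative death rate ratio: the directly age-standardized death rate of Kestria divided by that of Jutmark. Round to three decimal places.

1.336

Standard weights: 0.04, 0.28, 0.56, 0.03, 0.09.
Kestria: 0.0400×0.66 + 0.2800×1.84 + 0.5600×3.17 + 0.0300×6.33 + 0.0900×16.09 = 3.9548 per 1,000.
Jutmark: 0.0400×0.41 + 0.2800×1.12 + 0.5600×2.14 + 0.0300×5.06 + 0.0900×14.23 = 2.9609 per 1,000.
Ratio = 3.9548 ÷ 2.9609 = 1.33567.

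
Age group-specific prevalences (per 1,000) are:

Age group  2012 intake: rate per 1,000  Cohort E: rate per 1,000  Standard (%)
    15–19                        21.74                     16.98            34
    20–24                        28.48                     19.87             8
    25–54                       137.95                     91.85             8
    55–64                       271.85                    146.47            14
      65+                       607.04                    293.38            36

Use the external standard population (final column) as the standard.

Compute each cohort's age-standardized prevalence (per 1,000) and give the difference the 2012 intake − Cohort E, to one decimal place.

136.5

Standard weights: 0.34, 0.08, 0.08, 0.14, 0.36.
The 2012 intake: 0.3400×21.74 + 0.0800×28.48 + 0.0800×137.95 + 0.1400×271.85 + 0.3600×607.04 = 277.2994 per 1,000.
Cohort E: 0.3400×16.98 + 0.0800×19.87 + 0.0800×91.85 + 0.1400×146.47 + 0.3600×293.38 = 140.8334 per 1,000.
Difference = 277.2994 − 140.8334 = 136.4660.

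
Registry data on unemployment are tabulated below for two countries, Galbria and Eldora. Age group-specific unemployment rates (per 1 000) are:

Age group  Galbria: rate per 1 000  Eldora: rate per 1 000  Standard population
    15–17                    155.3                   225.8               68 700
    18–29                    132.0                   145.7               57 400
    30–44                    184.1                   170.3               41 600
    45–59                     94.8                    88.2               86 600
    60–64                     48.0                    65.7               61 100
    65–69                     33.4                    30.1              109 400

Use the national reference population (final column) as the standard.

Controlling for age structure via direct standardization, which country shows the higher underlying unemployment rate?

Eldora

Standard total = 424 800; weights = 0.1617, 0.1351, 0.0979, 0.2039, 0.1438, 0.2575.
Galbria: 0.1617×155.3 + 0.1351×132.0 + 0.0979×184.1 + 0.2039×94.8 + 0.1438×48.0 + 0.2575×33.4 = 95.8119 per 1 000.
Eldora: 0.1617×225.8 + 0.1351×145.7 + 0.0979×170.3 + 0.2039×88.2 + 0.1438×65.7 + 0.2575×30.1 = 108.0637 per 1 000.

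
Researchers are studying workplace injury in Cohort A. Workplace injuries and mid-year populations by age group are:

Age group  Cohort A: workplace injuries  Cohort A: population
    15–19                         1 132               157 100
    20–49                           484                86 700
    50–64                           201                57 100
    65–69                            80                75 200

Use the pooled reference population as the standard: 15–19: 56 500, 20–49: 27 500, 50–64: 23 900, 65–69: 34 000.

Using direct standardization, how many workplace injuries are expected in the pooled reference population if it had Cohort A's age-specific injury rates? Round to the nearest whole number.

681

Age-specific rates per 10 000 for Cohort A: 72.06, 55.82, 35.20, 10.64.
Expected workplace injuries = Σ (standard pop × age-specific rate ÷ 10 000)
= 56 500×72.06/10 000 + 27 500×55.82/10 000 + 23 900×35.20/10 000 + 34 000×10.64/10 000
= 407.12 + 153.52 + 84.13 + 36.17 = 680.94.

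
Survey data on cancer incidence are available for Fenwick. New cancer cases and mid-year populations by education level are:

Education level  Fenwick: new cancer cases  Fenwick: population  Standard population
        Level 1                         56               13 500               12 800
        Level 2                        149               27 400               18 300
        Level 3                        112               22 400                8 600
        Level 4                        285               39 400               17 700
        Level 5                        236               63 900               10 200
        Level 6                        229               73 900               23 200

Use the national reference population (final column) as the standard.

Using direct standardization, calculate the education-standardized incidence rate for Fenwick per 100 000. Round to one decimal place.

Education-specific rates per 100 000 for Fenwick: 414.81, 543.80, 500.00, 723.35, 369.33, 309.88.
Standard total = 90 800; weights = 0.1410, 0.2015, 0.0947, 0.1949, 0.1123, 0.2555.
Standardized rate: 0.1410×414.81 + 0.2015×543.80 + 0.0947×500.00 + 0.1949×723.35 + 0.1123×369.33 + 0.2555×309.88 = 477.1002 per 100 000.

477.1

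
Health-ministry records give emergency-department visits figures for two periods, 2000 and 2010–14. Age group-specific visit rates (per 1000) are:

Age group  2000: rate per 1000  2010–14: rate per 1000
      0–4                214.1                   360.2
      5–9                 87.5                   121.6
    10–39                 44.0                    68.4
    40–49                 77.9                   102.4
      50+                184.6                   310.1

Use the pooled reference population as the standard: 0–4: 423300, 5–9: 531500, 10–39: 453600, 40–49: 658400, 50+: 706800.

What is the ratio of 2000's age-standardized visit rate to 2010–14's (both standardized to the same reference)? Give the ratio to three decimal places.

Standard total = 2773600; weights = 0.1526, 0.1916, 0.1635, 0.2374, 0.2548.
2000: 0.1526×214.1 + 0.1916×87.5 + 0.1635×44.0 + 0.2374×77.9 + 0.2548×184.6 = 122.1726 per 1000.
2010–14: 0.1526×360.2 + 0.1916×121.6 + 0.1635×68.4 + 0.2374×102.4 + 0.2548×310.1 = 192.7921 per 1000.
Ratio = 122.1726 ÷ 192.7921 = 0.63370.

0.634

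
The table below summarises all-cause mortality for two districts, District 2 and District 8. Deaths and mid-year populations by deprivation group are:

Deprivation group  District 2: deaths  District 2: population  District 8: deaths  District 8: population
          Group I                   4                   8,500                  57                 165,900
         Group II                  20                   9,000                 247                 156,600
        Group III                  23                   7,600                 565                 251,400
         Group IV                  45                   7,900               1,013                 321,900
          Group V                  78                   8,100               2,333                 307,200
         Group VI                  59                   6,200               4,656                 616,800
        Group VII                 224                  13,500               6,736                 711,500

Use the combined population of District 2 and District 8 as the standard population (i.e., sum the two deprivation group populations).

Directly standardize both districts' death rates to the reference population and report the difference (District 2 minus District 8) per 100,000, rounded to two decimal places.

Deprivation-specific rates per 100,000 for District 2: 47.06, 222.22, 302.63, 569.62, 962.96, 951.61, 1659.26.
For District 8: 34.36, 157.73, 224.74, 314.69, 759.44, 754.86, 946.73.
Combined standard total = 2,592,100; weights = 0.0673, 0.0639, 0.0999, 0.1272, 0.1216, 0.2403, 0.2797.
District 2: 0.0673×47.06 + 0.0639×222.22 + 0.0999×302.63 + 0.1272×569.62 + 0.1216×962.96 + 0.2403×951.61 + 0.2797×1659.26 = 930.0141 per 100,000.
District 8: 0.0673×34.36 + 0.0639×157.73 + 0.0999×224.74 + 0.1272×314.69 + 0.1216×759.44 + 0.2403×754.86 + 0.2797×946.73 = 613.4864 per 100,000.
Difference = 930.0141 − 613.4864 = 316.5276.

316.53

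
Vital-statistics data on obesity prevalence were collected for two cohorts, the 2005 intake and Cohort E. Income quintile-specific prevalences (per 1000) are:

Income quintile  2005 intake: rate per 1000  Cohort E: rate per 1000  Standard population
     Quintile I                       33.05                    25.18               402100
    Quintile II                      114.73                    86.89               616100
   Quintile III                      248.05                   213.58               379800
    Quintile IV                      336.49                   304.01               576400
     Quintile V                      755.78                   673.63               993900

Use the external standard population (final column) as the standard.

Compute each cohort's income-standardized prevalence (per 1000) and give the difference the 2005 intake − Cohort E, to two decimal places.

Standard total = 2968300; weights = 0.1355, 0.2076, 0.1280, 0.1942, 0.3348.
The 2005 intake: 0.1355×33.05 + 0.2076×114.73 + 0.1280×248.05 + 0.1942×336.49 + 0.3348×755.78 = 378.4343 per 1000.
Cohort E: 0.1355×25.18 + 0.2076×86.89 + 0.1280×213.58 + 0.1942×304.01 + 0.3348×673.63 = 333.3651 per 1000.
Difference = 378.4343 − 333.3651 = 45.0692.

45.07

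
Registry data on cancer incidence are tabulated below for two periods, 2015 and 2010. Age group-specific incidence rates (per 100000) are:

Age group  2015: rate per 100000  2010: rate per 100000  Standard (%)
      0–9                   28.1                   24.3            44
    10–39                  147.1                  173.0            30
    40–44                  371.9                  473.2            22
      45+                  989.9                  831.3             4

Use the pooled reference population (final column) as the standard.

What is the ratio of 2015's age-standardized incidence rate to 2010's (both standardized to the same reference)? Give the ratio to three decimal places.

0.890

Standard weights: 0.44, 0.30, 0.22, 0.04.
2015: 0.4400×28.1 + 0.3000×147.1 + 0.2200×371.9 + 0.0400×989.9 = 177.9080 per 100000.
2010: 0.4400×24.3 + 0.3000×173.0 + 0.2200×473.2 + 0.0400×831.3 = 199.9480 per 100000.
Ratio = 177.9080 ÷ 199.9480 = 0.88977.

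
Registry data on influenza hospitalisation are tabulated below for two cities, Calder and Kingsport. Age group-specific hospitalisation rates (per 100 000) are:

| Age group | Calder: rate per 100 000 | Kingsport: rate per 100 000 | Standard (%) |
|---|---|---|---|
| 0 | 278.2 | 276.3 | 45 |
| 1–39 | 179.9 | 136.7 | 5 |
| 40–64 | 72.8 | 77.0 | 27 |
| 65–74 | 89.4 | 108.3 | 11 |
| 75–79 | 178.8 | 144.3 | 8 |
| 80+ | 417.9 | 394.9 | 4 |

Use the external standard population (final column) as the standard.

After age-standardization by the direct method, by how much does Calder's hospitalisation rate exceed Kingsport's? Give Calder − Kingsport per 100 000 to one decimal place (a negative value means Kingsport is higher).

3.5

Standard weights: 0.45, 0.05, 0.27, 0.11, 0.08, 0.04.
Calder: 0.4500×278.2 + 0.0500×179.9 + 0.2700×72.8 + 0.1100×89.4 + 0.0800×178.8 + 0.0400×417.9 = 194.6950 per 100 000.
Kingsport: 0.4500×276.3 + 0.0500×136.7 + 0.2700×77.0 + 0.1100×108.3 + 0.0800×144.3 + 0.0400×394.9 = 191.2130 per 100 000.
Difference = 194.6950 − 191.2130 = 3.4820.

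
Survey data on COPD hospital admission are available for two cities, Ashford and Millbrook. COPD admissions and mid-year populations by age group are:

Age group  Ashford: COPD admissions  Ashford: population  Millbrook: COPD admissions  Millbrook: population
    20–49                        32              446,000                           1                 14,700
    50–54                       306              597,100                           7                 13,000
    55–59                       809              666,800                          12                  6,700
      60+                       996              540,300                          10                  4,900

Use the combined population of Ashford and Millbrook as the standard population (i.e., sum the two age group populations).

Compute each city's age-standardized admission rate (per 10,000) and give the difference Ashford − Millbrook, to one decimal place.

Age-specific rates per 10,000 for Ashford: 0.72, 5.12, 12.13, 18.43.
For Millbrook: 0.68, 5.38, 17.91, 20.41.
Combined standard total = 2,289,500; weights = 0.2012, 0.2665, 0.2942, 0.2381.
Ashford: 0.2012×0.72 + 0.2665×5.12 + 0.2942×12.13 + 0.2381×18.43 = 9.4688 per 10,000.
Millbrook: 0.2012×0.68 + 0.2665×5.38 + 0.2942×17.91 + 0.2381×20.41 = 11.7003 per 10,000.
Difference = 9.4688 − 11.7003 = -2.2315.

-2.2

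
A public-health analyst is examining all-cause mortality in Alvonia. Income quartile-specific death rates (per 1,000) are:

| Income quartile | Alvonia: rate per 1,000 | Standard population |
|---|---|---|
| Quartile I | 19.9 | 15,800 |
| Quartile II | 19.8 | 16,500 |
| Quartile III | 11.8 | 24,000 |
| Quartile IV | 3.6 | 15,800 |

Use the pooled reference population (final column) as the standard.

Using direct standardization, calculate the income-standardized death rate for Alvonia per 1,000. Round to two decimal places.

Standard total = 72,100; weights = 0.2191, 0.2288, 0.3329, 0.2191.
Standardized rate: 0.2191×19.9 + 0.2288×19.8 + 0.3329×11.8 + 0.2191×3.6 = 13.6089 per 1,000.

13.61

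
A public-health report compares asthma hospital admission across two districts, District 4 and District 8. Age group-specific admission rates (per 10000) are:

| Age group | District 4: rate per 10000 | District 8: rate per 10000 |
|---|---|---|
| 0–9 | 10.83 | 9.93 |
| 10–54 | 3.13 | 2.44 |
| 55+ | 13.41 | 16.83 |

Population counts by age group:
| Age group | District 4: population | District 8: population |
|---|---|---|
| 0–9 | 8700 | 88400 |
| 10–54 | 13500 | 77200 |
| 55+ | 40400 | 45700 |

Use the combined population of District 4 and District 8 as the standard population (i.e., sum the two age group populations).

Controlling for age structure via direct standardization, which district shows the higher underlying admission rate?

District 8

Combined standard total = 273900; weights = 0.3545, 0.3311, 0.3143.
District 4: 0.3545×10.83 + 0.3311×3.13 + 0.3143×13.41 = 9.0912 per 10000.
District 8: 0.3545×9.93 + 0.3311×2.44 + 0.3143×16.83 = 9.6187 per 10000.
The crude rates (10.83 vs 8.69) would put District 4 higher, but that reflects its age composition; once standardized to a common age structure, District 8 has the higher underlying rate.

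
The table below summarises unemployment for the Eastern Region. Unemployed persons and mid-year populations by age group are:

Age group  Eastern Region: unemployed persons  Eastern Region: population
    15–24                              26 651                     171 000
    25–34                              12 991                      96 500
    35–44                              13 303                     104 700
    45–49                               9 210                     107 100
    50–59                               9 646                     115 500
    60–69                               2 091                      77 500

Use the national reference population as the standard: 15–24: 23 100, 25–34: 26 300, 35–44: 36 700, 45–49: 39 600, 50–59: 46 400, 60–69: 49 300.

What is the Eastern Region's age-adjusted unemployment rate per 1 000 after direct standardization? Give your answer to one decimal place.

92.2

Age-specific rates per 1 000 for the Eastern Region: 155.854, 134.622, 127.058, 85.994, 83.515, 26.981.
Standard total = 221 400; weights = 0.1043, 0.1188, 0.1658, 0.1789, 0.2096, 0.2227.
Standardized rate: 0.1043×155.854 + 0.1188×134.622 + 0.1658×127.058 + 0.1789×85.994 + 0.2096×83.515 + 0.2227×26.981 = 92.2061 per 1 000.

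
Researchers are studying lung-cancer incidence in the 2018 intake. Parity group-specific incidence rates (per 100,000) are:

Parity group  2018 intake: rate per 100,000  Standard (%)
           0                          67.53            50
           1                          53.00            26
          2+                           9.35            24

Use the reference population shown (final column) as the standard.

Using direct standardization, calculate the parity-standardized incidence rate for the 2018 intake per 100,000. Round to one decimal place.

49.8

Standard weights: 0.50, 0.26, 0.24.
Standardized rate: 0.5000×67.53 + 0.2600×53.00 + 0.2400×9.35 = 49.7890 per 100,000.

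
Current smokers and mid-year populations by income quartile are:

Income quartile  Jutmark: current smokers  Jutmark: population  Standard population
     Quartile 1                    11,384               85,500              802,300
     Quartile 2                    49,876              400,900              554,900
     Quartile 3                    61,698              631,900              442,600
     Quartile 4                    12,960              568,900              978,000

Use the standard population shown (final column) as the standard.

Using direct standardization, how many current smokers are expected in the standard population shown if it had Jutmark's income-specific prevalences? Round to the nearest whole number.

Income-specific rates per 1,000 for Jutmark: 133.146, 124.410, 97.639, 22.781.
Expected current smokers = Σ (standard pop × income-specific rate ÷ 1,000)
= 802,300×133.146/1,000 + 554,900×124.410/1,000 + 442,600×97.639/1,000 + 978,000×22.781/1,000
= 106823.20 + 69035.15 + 43214.96 + 22279.63 = 241352.94.

241353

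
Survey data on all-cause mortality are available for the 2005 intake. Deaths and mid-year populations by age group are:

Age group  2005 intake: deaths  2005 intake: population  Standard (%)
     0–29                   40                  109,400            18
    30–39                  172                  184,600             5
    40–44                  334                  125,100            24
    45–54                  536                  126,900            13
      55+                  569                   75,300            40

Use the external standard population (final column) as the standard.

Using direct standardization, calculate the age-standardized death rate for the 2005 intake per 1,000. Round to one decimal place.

Age-specific rates per 1,000 for the 2005 intake: 0.366, 0.932, 2.670, 4.224, 7.556.
Standard weights: 0.18, 0.05, 0.24, 0.13, 0.40.
Standardized rate: 0.1800×0.366 + 0.0500×0.932 + 0.2400×2.670 + 0.1300×4.224 + 0.4000×7.556 = 4.3248 per 1,000.

4.3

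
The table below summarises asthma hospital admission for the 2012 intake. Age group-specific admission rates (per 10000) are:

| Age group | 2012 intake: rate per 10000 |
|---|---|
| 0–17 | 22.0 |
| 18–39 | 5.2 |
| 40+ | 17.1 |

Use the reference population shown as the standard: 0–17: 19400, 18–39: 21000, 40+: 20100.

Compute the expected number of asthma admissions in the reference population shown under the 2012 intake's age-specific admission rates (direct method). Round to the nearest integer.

Expected asthma admissions = Σ (standard pop × age-specific rate ÷ 10000)
= 19400×22.0/10000 + 21000×5.2/10000 + 20100×17.1/10000
= 42.68 + 10.92 + 34.37 = 87.97.

88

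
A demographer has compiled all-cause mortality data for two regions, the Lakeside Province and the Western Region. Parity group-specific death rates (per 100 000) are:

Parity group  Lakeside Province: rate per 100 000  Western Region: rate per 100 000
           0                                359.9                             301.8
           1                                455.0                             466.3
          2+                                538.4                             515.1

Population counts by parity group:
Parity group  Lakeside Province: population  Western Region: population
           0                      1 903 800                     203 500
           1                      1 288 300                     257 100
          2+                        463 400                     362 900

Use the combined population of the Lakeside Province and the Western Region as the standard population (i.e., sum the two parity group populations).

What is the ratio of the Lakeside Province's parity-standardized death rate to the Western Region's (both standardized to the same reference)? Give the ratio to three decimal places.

1.070

Combined standard total = 4 479 000; weights = 0.4705, 0.3450, 0.1845.
The Lakeside Province: 0.4705×359.9 + 0.3450×455.0 + 0.1845×538.4 = 425.6428 per 100 000.
The Western Region: 0.4705×301.8 + 0.3450×466.3 + 0.1845×515.1 = 397.9081 per 100 000.
Ratio = 425.6428 ÷ 397.9081 = 1.06970.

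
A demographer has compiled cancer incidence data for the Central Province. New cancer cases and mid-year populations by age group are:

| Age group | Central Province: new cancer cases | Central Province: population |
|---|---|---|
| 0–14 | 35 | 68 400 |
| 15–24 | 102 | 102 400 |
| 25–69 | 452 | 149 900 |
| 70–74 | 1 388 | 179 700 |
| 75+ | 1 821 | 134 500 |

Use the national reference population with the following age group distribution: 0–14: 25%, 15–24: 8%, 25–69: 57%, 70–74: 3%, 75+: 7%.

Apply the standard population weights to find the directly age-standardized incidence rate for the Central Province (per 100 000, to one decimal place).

310.6

Age-specific rates per 100 000 for the Central Province: 51.17, 99.61, 301.53, 772.40, 1353.90.
Standard weights: 0.25, 0.08, 0.57, 0.03, 0.07.
Standardized rate: 0.2500×51.17 + 0.0800×99.61 + 0.5700×301.53 + 0.0300×772.40 + 0.0700×1353.90 = 310.5809 per 100 000.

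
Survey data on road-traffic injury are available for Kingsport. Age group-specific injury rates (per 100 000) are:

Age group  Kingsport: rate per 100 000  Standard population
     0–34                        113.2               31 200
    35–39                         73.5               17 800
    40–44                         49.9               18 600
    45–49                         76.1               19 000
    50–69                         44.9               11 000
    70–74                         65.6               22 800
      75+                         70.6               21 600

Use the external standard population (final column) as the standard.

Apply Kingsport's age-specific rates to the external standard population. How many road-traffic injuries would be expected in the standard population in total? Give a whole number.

107

Expected road-traffic injuries = Σ (standard pop × age-specific rate ÷ 100 000)
= 31 200×113.2/100 000 + 17 800×73.5/100 000 + 18 600×49.9/100 000 + 19 000×76.1/100 000 + 11 000×44.9/100 000 + 22 800×65.6/100 000 + 21 600×70.6/100 000
= 35.32 + 13.08 + 9.28 + 14.46 + 4.94 + 14.96 + 15.25 = 107.29.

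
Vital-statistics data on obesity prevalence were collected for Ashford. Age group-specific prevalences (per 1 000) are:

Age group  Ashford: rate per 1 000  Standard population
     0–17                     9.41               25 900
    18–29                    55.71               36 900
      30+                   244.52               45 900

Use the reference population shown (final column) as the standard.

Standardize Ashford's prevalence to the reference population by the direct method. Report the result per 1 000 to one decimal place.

124.4

Standard total = 108 700; weights = 0.2383, 0.3395, 0.4223.
Standardized rate: 0.2383×9.41 + 0.3395×55.71 + 0.4223×244.52 = 124.4056 per 1 000.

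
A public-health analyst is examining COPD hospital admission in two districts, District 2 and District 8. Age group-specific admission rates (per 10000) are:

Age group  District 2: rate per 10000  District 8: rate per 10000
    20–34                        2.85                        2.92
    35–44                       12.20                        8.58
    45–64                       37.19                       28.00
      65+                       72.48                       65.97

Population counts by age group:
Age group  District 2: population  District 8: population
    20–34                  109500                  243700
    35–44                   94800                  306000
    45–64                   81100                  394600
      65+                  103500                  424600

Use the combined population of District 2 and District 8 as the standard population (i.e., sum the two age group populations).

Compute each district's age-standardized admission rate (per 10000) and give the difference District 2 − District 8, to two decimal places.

5.25

Combined standard total = 1757800; weights = 0.2009, 0.2280, 0.2706, 0.3004.
District 2: 0.2009×2.85 + 0.2280×12.20 + 0.2706×37.19 + 0.3004×72.48 = 35.1942 per 10000.
District 8: 0.2009×2.92 + 0.2280×8.58 + 0.2706×28.00 + 0.3004×65.97 = 29.9400 per 10000.
Difference = 35.1942 − 29.9400 = 5.2542.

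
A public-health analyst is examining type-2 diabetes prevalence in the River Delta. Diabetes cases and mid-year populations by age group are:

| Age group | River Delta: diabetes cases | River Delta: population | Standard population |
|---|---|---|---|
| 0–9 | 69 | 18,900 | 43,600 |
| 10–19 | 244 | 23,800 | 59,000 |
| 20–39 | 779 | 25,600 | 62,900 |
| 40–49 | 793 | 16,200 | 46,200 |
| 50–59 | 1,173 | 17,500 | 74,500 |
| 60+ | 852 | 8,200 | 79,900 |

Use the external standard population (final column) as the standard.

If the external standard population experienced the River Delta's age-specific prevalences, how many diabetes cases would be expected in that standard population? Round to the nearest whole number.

18235

Age-specific rates per 1,000 for the River Delta: 3.651, 10.252, 30.430, 48.951, 67.029, 103.902.
Expected diabetes cases = Σ (standard pop × age-specific rate ÷ 1,000)
= 43,600×3.651/1,000 + 59,000×10.252/1,000 + 62,900×30.430/1,000 + 46,200×48.951/1,000 + 74,500×67.029/1,000 + 79,900×103.902/1,000
= 159.17 + 604.87 + 1914.03 + 2261.52 + 4993.63 + 8301.80 = 18235.03.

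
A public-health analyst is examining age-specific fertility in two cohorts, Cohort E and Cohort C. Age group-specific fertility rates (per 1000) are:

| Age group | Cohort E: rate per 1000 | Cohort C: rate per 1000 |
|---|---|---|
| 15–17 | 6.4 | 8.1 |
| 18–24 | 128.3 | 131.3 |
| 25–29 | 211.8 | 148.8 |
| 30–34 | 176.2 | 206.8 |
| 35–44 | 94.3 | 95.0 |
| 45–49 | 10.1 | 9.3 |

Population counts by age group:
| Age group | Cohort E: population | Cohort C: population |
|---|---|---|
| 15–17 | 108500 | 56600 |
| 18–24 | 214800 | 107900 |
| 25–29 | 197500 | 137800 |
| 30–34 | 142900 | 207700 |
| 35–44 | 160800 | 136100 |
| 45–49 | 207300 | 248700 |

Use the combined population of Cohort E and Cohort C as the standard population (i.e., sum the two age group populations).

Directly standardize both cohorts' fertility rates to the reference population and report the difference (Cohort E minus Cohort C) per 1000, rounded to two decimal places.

Combined standard total = 1926600; weights = 0.0857, 0.1675, 0.1740, 0.1820, 0.1541, 0.2367.
Cohort E: 0.0857×6.4 + 0.1675×128.3 + 0.1740×211.8 + 0.1820×176.2 + 0.1541×94.3 + 0.2367×10.1 = 107.8867 per 1000.
Cohort C: 0.0857×8.1 + 0.1675×131.3 + 0.1740×148.8 + 0.1820×206.8 + 0.1541×95.0 + 0.2367×9.3 = 103.0576 per 1000.
Difference = 107.8867 − 103.0576 = 4.8291.

4.83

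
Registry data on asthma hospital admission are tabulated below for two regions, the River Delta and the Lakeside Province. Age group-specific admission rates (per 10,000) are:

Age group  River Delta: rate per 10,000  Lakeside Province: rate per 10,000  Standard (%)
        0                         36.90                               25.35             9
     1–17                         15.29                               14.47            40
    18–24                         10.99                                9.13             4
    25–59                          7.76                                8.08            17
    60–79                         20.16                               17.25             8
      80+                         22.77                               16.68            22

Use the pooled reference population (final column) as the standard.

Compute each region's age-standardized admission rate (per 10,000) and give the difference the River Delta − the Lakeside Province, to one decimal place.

Standard weights: 0.09, 0.40, 0.04, 0.17, 0.08, 0.22.
The River Delta: 0.0900×36.90 + 0.4000×15.29 + 0.0400×10.99 + 0.1700×7.76 + 0.0800×20.16 + 0.2200×22.77 = 17.8180 per 10,000.
The Lakeside Province: 0.0900×25.35 + 0.4000×14.47 + 0.0400×9.13 + 0.1700×8.08 + 0.0800×17.25 + 0.2200×16.68 = 14.8579 per 10,000.
Difference = 17.8180 − 14.8579 = 2.9601.

3.0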